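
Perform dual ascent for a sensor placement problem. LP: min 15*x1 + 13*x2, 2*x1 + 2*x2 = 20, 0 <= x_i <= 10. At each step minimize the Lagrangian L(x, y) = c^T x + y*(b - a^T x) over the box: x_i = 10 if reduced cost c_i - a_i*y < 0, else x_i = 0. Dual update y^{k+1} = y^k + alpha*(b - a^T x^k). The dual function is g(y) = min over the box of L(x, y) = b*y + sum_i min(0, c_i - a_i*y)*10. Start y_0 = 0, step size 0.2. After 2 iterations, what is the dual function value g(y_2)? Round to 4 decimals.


Dual ascent for LP: min 15*x1 + 13*x2, 2*x1 + 2*x2 = 20, 0 <= x_i <= 10
Step 1: y^k = 0.0, reduced costs: (15.0, 13.0)
  x^k = (0.0, 0.0), subgradient = b - a^T x = 20.0
  y^{k+1} = 0.0 + 0.2*20.0 = 4.0
Step 2: y^k = 4.0, reduced costs: (7.0, 5.0)
  x^k = (0.0, 0.0), subgradient = b - a^T x = 20.0
  y^{k+1} = 4.0 + 0.2*20.0 = 8.0
Dual objective at y_2 = 8.0: reduced costs (-1.0, -3.0), box minimizer x = (10.0, 10.0)
g(y_2) = b*y + (c1 - a1*y)*x1 + (c2 - a2*y)*x2 = 20*8.0 + (-1.0)*10.0 + (-3.0)*10.0 = 160.0 - 10.0 - 30.0 = 120.0


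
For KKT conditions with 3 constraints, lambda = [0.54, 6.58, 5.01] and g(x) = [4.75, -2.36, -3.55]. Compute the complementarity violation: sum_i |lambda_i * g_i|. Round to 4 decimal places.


KKT complementary slackness check:
lambda_1 * g_1 = 0.54 * 4.75 = 2.565
lambda_2 * g_2 = 6.58 * -2.36 = -15.5288
lambda_3 * g_3 = 5.01 * -3.55 = -17.7855
Total violation = 2.565 + 15.5288 + 17.7855 = 35.8793


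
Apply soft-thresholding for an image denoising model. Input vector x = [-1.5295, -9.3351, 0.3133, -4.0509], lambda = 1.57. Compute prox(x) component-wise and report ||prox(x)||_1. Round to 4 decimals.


Soft-thresholding with lambda = 1.57:
prox(-1.5295) = sign(-1.5295)*max(|-1.5295| - 1.57, 0) = 0.0
prox(-9.3351) = sign(-9.3351)*max(|-9.3351| - 1.57, 0) = -7.7651
prox(0.3133) = sign(0.3133)*max(|0.3133| - 1.57, 0) = 0.0
prox(-4.0509) = sign(-4.0509)*max(|-4.0509| - 1.57, 0) = -2.4809
prox(x) = [0.0, -7.7651, 0.0, -2.4809]
||prox(x)||_1 = 0.0 + 7.7651 + 0.0 + 2.4809 = 10.246


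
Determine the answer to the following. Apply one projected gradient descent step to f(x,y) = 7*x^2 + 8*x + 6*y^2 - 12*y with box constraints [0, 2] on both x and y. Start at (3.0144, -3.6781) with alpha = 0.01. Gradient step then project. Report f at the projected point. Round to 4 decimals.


Step 1: Compute gradient at (3.0144, -3.6781).
grad_x = 2*7*3.0144 + 8 = 50.2016
grad_y = 2*6*-3.6781 - 12 = -56.1372
Step 2: Gradient step.
x_raw = 3.0144 - 0.01*50.2016 = 2.5124
y_raw = -3.6781 - 0.01*-56.1372 = -3.1167
Step 3: Project onto [0, 2].
x_proj = clip(2.5124) = 2.0
y_proj = clip(-3.1167) = 0.0
Step 4: Evaluate f.
f(2.0, 0.0) = 44.0


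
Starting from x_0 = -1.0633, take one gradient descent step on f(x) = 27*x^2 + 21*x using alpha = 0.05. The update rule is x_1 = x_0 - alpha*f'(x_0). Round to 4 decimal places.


We compute the gradient at x_0 and apply the update.
f'(x) = 54*x + 21
f'(-1.0633) = 54*-1.0633 + 21 = -36.4182
x_1 = -1.0633 - 0.05*-36.4182 = 0.7576


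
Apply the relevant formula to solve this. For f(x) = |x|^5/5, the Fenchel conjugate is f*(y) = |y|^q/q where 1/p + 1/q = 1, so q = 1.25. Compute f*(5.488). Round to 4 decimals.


The conjugate exponent q satisfies 1/p + 1/q = 1.
p = 5, so q = 5/(5 - 1) = 1.25
|y|^q = 5.488^1.25 = 8.3998
f*(5.488) = 8.3998 / 1.25 = 6.7198


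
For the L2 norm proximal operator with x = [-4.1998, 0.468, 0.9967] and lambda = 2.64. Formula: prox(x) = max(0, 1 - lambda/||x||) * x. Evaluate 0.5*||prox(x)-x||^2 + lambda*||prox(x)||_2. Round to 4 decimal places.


Step 1: Compute ||x||.
||x|| = 4.3417
Step 2: Compute scaling factor.
scale = max(0, 1 - 2.64/4.3417) = 0.3919
Step 3: prox(x) = [-1.6461, 0.1834, 0.3907]
||prox(x)|| = 1.7017
Step 4: Proximal objective.
0.5*||prox-x||^2 = 3.4848
lambda*||prox|| = 4.4925
Total = 7.9774


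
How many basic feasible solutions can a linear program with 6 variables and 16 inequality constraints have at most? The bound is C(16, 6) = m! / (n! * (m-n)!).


Each vertex corresponds to some choice of n active constraints out of m, so the number of vertices is at most C(m, n) = m! / (n!(m-n)!).
m = 16, n = 6
Numerator: 16 * 15 * 14 * 13 * 12 * 11
Denominator: 6! = 720
C(16, 6) = 8008


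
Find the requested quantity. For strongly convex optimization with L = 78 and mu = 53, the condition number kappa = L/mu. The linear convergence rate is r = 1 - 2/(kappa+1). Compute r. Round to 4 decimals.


Step 1: Compute the condition number.
kappa = L/mu = 78/53 = 1.4717
Step 2: Compute the convergence rate.
r = 1 - 2/(kappa + 1) = 1 - 2*mu/(L + mu) = (L - mu)/(L + mu) = 25/131 = 0.1908


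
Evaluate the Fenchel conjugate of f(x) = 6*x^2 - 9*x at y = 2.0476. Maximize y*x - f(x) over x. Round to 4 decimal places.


f*(y) = sup_x {y*x - a*x^2 - b*x} = sup_x {(y-b)*x - a*x^2}
FOC: (y - b) - 2a*x = 0 => x* = (y - b)/(2a)
x* = (2.0476 + 9)/(2*6) = 0.9206
f*(2.0476) = (y-b)^2/(4a) = (2.0476 + 9)^2/(4*6)
= 122.0495/24 = 5.0854


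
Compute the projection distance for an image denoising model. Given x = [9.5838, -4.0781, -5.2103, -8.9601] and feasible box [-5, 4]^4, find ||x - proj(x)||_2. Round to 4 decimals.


Project each component onto [-5, 4].
clip(9.5838) = 4.0, clip(-4.0781) = -4.0781, clip(-5.2103) = -5.0, clip(-8.9601) = -5.0
Projection = [4.0, -4.0781, -5.0, -5.0]
Squared diffs: [31.1788, 0.0, 0.0442, 15.6824]
Distance = sqrt(46.9054) = 6.8488


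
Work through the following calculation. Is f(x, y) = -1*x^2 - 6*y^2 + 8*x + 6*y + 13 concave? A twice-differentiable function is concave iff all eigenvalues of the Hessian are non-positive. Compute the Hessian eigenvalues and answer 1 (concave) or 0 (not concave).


The Hessian of f(x,y) = -1*x^2 - 6*y^2 + 8*x + 6*y + 13 is:
H = [[-2, 0], [0, -12]]
Trace = -2 - 12 = -14
Determinant = -2*-12 - (0)^2 = 24
Discriminant = (-14)^2 - 4*24 = 100.0
Eigenvalues: lambda_1 = -12.0, lambda_2 = -2.0
The function is concave.

1


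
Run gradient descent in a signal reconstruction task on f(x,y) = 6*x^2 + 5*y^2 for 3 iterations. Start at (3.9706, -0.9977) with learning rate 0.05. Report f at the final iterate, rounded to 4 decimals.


Gradient descent on f(x,y) = 6*x^2 + 5*y^2.
Starting point: (3.9706, -0.9977), alpha = 0.05
Step 1: grad_x = 2*6*3.9706 = 47.6472, grad_y = 2*5*-0.9977 = -9.977
  x_1 = 3.9706 - 0.05*47.6472 = 1.5882
  y_1 = -0.9977 - 0.05*-9.977 = -0.4989
Step 2: grad_x = 2*6*1.5882 = 19.0589, grad_y = 2*5*-0.4989 = -4.9885
  x_2 = 1.5882 - 0.05*19.0589 = 0.6353
  y_2 = -0.4989 - 0.05*-4.9885 = -0.2494
Step 3: grad_x = 2*6*0.6353 = 7.6236, grad_y = 2*5*-0.2494 = -2.4943
  x_3 = 0.6353 - 0.05*7.6236 = 0.2541
  y_3 = -0.2494 - 0.05*-2.4943 = -0.1247
f(0.2541, -0.1247) = 6*0.2541^2 + 5*(-0.1247)^2 = 0.4652


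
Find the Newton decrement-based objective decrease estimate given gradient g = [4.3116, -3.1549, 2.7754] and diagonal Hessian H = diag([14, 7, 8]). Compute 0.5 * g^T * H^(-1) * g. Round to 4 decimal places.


Step 1: H is diagonal, so H^(-1) * g = [0.308, -0.4507, 0.3469].
Step 2: g^T H^(-1) g = sum_i g_i^2 / H_ii
  = (4.3116)^2/14 + (-3.1549)^2/7 + (2.7754)^2/8
  = 1.3278 + 1.4219 + 0.9629 = 3.7126
Step 3: Objective decrease = 0.5 * g^T H^(-1) g = 1.8563


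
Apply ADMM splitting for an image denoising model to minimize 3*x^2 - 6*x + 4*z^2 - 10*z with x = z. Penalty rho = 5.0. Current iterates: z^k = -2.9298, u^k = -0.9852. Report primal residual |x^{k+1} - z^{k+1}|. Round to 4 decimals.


ADMM iteration with rho = 5.0, z^k = -2.9298, u^k = -0.9852
Step 1: x-update.
Minimize 3*x^2 - 6*x + (5.0/2)*(x + 2.9298 - 0.9852)^2
FOC: (2*3 + 5.0)*x = 6 + 5.0*(-2.9298 + 0.9852)
x^{k+1} = -0.3385
Step 2: z-update.
Minimize 4*z^2 - 10*z + (5.0/2)*(-0.3385 - z - 0.9852)^2
FOC: (2*4 + 5.0)*z = 10 + 5.0*(-0.3385 - 0.9852)
z^{k+1} = 0.2601
Step 3: u-update.
u^{k+1} = -0.9852 - 0.3385 - 0.2601 = -1.5838
Step 4: Primal residual = |-0.3385 - 0.2601| = 0.5986


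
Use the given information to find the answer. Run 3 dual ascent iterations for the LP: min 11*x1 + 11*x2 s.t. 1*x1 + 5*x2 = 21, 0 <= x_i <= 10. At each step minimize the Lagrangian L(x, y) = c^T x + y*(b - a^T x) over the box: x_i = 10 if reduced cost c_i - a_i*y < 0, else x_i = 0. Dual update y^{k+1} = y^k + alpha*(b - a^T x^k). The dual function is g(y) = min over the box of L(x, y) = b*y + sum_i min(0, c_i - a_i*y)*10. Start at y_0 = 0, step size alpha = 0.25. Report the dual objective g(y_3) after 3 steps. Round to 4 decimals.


Dual ascent for LP: min 11*x1 + 11*x2, 1*x1 + 5*x2 = 21, 0 <= x_i <= 10
Step 1: y^k = 0.0, reduced costs: (11.0, 11.0)
  x^k = (0.0, 0.0), subgradient = b - a^T x = 21.0
  y^{k+1} = 0.0 + 0.25*21.0 = 5.25
Step 2: y^k = 5.25, reduced costs: (5.75, -15.25)
  x^k = (0.0, 10.0), subgradient = b - a^T x = -29.0
  y^{k+1} = 5.25 + 0.25*-29.0 = -2.0
Step 3: y^k = -2.0, reduced costs: (13.0, 21.0)
  x^k = (0.0, 0.0), subgradient = b - a^T x = 21.0
  y^{k+1} = -2.0 + 0.25*21.0 = 3.25
Dual objective at y_3 = 3.25: reduced costs (7.75, -5.25), box minimizer x = (0.0, 10.0)
g(y_3) = b*y + (c1 - a1*y)*x1 + (c2 - a2*y)*x2 = 21*3.25 + 7.75*0.0 + (-5.25)*10.0 = 68.25 + 0.0 - 52.5 = 15.75


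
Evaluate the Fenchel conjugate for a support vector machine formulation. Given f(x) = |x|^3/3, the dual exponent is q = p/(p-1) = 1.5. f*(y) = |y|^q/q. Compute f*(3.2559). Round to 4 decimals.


The conjugate exponent q satisfies 1/p + 1/q = 1.
p = 3, so q = 3/(3 - 1) = 1.5
|y|^q = 3.2559^1.5 = 5.875
f*(3.2559) = 5.875 / 1.5 = 3.9167


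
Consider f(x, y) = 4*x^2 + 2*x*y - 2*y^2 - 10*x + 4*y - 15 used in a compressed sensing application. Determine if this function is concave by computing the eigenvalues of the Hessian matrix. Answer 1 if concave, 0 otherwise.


The Hessian of f(x,y) = 4*x^2 + 2*x*y - 2*y^2 - 10*x + 4*y - 15 is:
H = [[8, 2], [2, -4]]
Trace = 8 - 4 = 4
Determinant = 8*-4 - (2)^2 = -36
Discriminant = (4)^2 - 4*-36 = 160.0
Eigenvalues: lambda_1 = -4.3246, lambda_2 = 8.3246
The function is not concave.

0


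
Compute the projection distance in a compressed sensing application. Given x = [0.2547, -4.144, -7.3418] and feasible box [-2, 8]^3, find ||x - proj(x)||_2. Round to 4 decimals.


Project each component onto [-2, 8].
clip(0.2547) = 0.2547, clip(-4.144) = -2.0, clip(-7.3418) = -2.0
Projection = [0.2547, -2.0, -2.0]
Squared diffs: [0.0, 4.5967, 28.5348]
Distance = sqrt(33.1315) = 5.756


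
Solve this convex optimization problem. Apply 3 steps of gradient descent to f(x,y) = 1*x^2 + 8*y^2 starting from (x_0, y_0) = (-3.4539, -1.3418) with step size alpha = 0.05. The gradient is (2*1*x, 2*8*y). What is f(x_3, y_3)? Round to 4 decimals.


Gradient descent on f(x,y) = 1*x^2 + 8*y^2.
Starting point: (-3.4539, -1.3418), alpha = 0.05
Step 1: grad_x = 2*1*-3.4539 = -6.9078, grad_y = 2*8*-1.3418 = -21.4688
  x_1 = -3.4539 - 0.05*-6.9078 = -3.1085
  y_1 = -1.3418 - 0.05*-21.4688 = -0.2684
Step 2: grad_x = 2*1*-3.1085 = -6.217, grad_y = 2*8*-0.2684 = -4.2938
  x_2 = -3.1085 - 0.05*-6.217 = -2.7977
  y_2 = -0.2684 - 0.05*-4.2938 = -0.0537
Step 3: grad_x = 2*1*-2.7977 = -5.5953, grad_y = 2*8*-0.0537 = -0.8588
  x_3 = -2.7977 - 0.05*-5.5953 = -2.5179
  y_3 = -0.0537 - 0.05*-0.8588 = -0.0107
f(-2.5179, -0.0107) = 1*(-2.5179)^2 + 8*(-0.0107)^2 = 6.3407


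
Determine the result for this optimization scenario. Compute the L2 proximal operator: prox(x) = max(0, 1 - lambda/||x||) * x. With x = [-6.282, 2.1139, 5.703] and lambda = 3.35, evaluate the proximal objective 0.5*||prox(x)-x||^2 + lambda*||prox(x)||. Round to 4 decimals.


Step 1: Compute ||x||.
||x|| = 8.7439
Step 2: Compute scaling factor.
scale = max(0, 1 - 3.35/8.7439) = 0.6169
Step 3: prox(x) = [-3.8752, 1.304, 3.518]
||prox(x)|| = 5.3939
Step 4: Proximal objective.
0.5*||prox-x||^2 = 5.6113
lambda*||prox|| = 18.0696
Total = 23.6809


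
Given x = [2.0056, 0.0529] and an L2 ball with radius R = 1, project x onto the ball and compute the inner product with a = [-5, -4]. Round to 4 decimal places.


Step 1: Compute ||x|| (intermediates to 6 decimals).
||x|| = sqrt(2.0056^2 + 0.0529^2) = 2.006298
Step 2: Project.
Since ||x|| > R, scale = R/||x|| = 1/2.006298 = 0.49843, proj(x) = scale * x
proj(x) = [0.999651, 0.026367]
Step 3: Dot product.
a^T * proj(x) = -5*0.999651 - 4*0.026367 = -5.1037


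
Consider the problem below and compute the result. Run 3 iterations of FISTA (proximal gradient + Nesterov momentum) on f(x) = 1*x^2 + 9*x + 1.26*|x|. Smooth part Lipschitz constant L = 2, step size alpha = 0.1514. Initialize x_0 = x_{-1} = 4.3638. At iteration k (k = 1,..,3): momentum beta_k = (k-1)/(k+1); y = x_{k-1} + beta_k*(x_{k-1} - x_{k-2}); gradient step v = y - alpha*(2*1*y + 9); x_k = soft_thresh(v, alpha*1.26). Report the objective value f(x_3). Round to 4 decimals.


FISTA on f(x) = 1*x^2 + 9*x + 1.26*|x|
L = 2, alpha = 0.1514
Iteration 1: beta = 0.0, y = 4.3638 + 0.0*(4.3638 - 4.3638) = 4.3638
  grad(y) = 17.7276, v = y - alpha*grad = 1.6798
  prox(v) = soft_thresh(1.6798, 0.1908) = 1.4891
Iteration 2: beta = 0.3333, y = 1.4891 + 0.3333*(1.4891 - 4.3638) = 0.5308
  grad(y) = 10.0617, v = y - alpha*grad = -0.9925
  prox(v) = soft_thresh(-0.9925, 0.1908) = -0.8017
Iteration 3: beta = 0.5, y = -0.8017 + 0.5*(-0.8017 - 1.4891) = -1.9471
  grad(y) = 5.1057, v = y - alpha*grad = -2.7201
  prox(v) = soft_thresh(-2.7201, 0.1908) = -2.5294
f(x_3) = 1*(-2.5294)^2 + 9*(-2.5294) + 1.26*|-2.5294| = -13.1797


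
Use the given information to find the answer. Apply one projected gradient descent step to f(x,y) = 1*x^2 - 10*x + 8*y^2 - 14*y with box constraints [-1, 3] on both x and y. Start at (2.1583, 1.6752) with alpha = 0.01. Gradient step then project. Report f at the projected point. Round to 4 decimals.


Step 1: Compute gradient at (2.1583, 1.6752).
grad_x = 2*1*2.1583 - 10 = -5.6834
grad_y = 2*8*1.6752 - 14 = 12.8032
Step 2: Gradient step.
x_raw = 2.1583 - 0.01*-5.6834 = 2.2151
y_raw = 1.6752 - 0.01*12.8032 = 1.5472
Step 3: Project onto [-1, 3].
x_proj = clip(2.2151) = 2.2151
y_proj = clip(1.5472) = 1.5472
Step 4: Evaluate f.
f(2.2151, 1.5472) = -19.755


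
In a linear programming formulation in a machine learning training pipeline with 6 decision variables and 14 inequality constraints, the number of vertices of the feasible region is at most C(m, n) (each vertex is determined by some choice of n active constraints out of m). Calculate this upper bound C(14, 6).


Each vertex corresponds to some choice of n active constraints out of m, so the number of vertices is at most C(m, n) = m! / (n!(m-n)!).
m = 14, n = 6
Numerator: 14 * 13 * 12 * 11 * 10 * 9
Denominator: 6! = 720
C(14, 6) = 3003


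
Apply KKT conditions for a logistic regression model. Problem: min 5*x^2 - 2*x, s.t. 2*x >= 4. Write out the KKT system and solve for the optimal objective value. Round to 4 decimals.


Step 1: Try lambda = 0 (constraint inactive).
x_unc = 2/(2*5) = 0.2
Check: 2*0.2 = 0.4 < 4 -- violated!
Step 2: Constraint must be active: 2*x = 4
x* = 4/2 = 2.0
lambda = (2*5*2.0 - 2)/2 = 9.0
Step 3: Compute optimal value.
f(x*) = 5*2.0^2 - 2*2.0 = 16.0


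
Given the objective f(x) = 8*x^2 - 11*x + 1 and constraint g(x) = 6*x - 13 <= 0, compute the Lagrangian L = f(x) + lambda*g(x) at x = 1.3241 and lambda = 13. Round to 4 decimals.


Step 1: Evaluate f(x).
f(1.3241) = 8*1.3241^2 - 11*1.3241 + 1 = 0.4608
Step 2: Evaluate g(x).
g(1.3241) = 6*1.3241 - 13 = -5.0554
Step 3: Compute Lagrangian.
L = 0.4608 + 13*-5.0554 = -65.2594


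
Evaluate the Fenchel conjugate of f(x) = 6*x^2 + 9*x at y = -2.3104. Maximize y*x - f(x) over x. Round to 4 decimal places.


f*(y) = sup_x {y*x - a*x^2 - b*x} = sup_x {(y-b)*x - a*x^2}
FOC: (y - b) - 2a*x = 0 => x* = (y - b)/(2a)
x* = (-2.3104 - 9)/(2*6) = -0.9425
f*(-2.3104) = (y-b)^2/(4a) = (-2.3104 - 9)^2/(4*6)
= 127.9251/24 = 5.3302


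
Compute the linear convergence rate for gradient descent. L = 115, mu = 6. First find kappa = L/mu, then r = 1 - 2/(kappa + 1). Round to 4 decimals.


Step 1: Compute the condition number.
kappa = L/mu = 115/6 = 19.1667
Step 2: Compute the convergence rate.
r = 1 - 2/(kappa + 1) = 1 - 2*mu/(L + mu) = (L - mu)/(L + mu) = 109/121 = 0.9008


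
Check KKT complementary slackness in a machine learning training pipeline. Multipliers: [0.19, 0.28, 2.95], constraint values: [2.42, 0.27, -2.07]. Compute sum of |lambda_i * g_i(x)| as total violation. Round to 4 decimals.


KKT complementary slackness check:
lambda_1 * g_1 = 0.19 * 2.42 = 0.4598
lambda_2 * g_2 = 0.28 * 0.27 = 0.0756
lambda_3 * g_3 = 2.95 * -2.07 = -6.1065
Total violation = 0.4598 + 0.0756 + 6.1065 = 6.6419


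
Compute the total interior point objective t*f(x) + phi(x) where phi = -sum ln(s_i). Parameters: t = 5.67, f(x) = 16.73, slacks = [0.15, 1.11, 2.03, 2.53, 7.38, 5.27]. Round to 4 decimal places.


Step 1: Compute log-barrier.
ln values: [-1.8971, 0.1044, 0.708, 0.9282, 1.9988, 1.662]
phi = -(-1.8971 + 0.1044 + 0.708 + 0.9282 + 1.9988 + 1.662) = -3.5043
Step 2: Compute augmented objective.
t*f(x) = 5.67*16.73 = 94.8591
Total = 94.8591 - 3.5043 = 91.3548


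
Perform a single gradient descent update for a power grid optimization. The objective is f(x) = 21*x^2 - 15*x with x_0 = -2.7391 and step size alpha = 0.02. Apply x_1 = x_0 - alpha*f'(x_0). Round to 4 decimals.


We compute the gradient at x_0 and apply the update.
f'(x) = 42*x - 15
f'(-2.7391) = 42*-2.7391 - 15 = -130.0422
x_1 = -2.7391 - 0.02*-130.0422 = -0.1383


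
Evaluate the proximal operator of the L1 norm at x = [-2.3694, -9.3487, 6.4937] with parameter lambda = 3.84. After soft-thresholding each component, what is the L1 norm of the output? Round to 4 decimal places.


Soft-thresholding with lambda = 3.84:
prox(-2.3694) = sign(-2.3694)*max(|-2.3694| - 3.84, 0) = 0.0
prox(-9.3487) = sign(-9.3487)*max(|-9.3487| - 3.84, 0) = -5.5087
prox(6.4937) = sign(6.4937)*max(|6.4937| - 3.84, 0) = 2.6537
prox(x) = [0.0, -5.5087, 2.6537]
||prox(x)||_1 = 0.0 + 5.5087 + 2.6537 = 8.1624


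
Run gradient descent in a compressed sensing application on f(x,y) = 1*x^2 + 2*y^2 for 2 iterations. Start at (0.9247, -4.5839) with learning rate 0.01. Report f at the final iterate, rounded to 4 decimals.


Gradient descent on f(x,y) = 1*x^2 + 2*y^2.
Starting point: (0.9247, -4.5839), alpha = 0.01
Step 1: grad_x = 2*1*0.9247 = 1.8494, grad_y = 2*2*-4.5839 = -18.3356
  x_1 = 0.9247 - 0.01*1.8494 = 0.9062
  y_1 = -4.5839 - 0.01*-18.3356 = -4.4005
Step 2: grad_x = 2*1*0.9062 = 1.8124, grad_y = 2*2*-4.4005 = -17.6022
  x_2 = 0.9062 - 0.01*1.8124 = 0.8881
  y_2 = -4.4005 - 0.01*-17.6022 = -4.2245
f(0.8881, -4.2245) = 1*0.8881^2 + 2*(-4.2245)^2 = 36.4819


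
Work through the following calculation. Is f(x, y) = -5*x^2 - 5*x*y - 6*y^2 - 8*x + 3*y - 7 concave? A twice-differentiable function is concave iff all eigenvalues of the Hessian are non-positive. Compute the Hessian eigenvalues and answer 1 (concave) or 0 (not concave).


The Hessian of f(x,y) = -5*x^2 - 5*x*y - 6*y^2 - 8*x + 3*y - 7 is:
H = [[-10, -5], [-5, -12]]
Trace = -10 - 12 = -22
Determinant = -10*-12 - (-5)^2 = 95
Discriminant = (-22)^2 - 4*95 = 104.0
Eigenvalues: lambda_1 = -16.099, lambda_2 = -5.901
The function is concave.

1


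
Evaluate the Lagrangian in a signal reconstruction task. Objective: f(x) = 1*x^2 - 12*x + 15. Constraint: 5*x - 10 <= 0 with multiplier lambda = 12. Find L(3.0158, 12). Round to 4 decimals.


Step 1: Evaluate f(x).
f(3.0158) = 1*3.0158^2 - 12*3.0158 + 15 = -12.0946
Step 2: Evaluate g(x).
g(3.0158) = 5*3.0158 - 10 = 5.079
Step 3: Compute Lagrangian.
L = -12.0946 + 12*5.079 = 48.8534


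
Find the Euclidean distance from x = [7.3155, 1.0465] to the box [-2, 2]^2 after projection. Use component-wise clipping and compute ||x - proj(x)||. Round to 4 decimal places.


Project each component onto [-2, 2].
clip(7.3155) = 2.0, clip(1.0465) = 1.0465
Projection = [2.0, 1.0465]
Squared diffs: [28.2545, 0.0]
Distance = sqrt(28.2545) = 5.3155


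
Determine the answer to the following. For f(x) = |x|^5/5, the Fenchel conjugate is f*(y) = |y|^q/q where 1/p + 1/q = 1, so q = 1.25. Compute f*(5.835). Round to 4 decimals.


The conjugate exponent q satisfies 1/p + 1/q = 1.
p = 5, so q = 5/(5 - 1) = 1.25
|y|^q = 5.835^1.25 = 9.0688
f*(5.835) = 9.0688 / 1.25 = 7.2551


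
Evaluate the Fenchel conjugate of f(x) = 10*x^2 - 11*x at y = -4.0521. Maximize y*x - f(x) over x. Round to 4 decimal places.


f*(y) = sup_x {y*x - a*x^2 - b*x} = sup_x {(y-b)*x - a*x^2}
FOC: (y - b) - 2a*x = 0 => x* = (y - b)/(2a)
x* = (-4.0521 + 11)/(2*10) = 0.3474
f*(-4.0521) = (y-b)^2/(4a) = (-4.0521 + 11)^2/(4*10)
= 48.2733/40 = 1.2068


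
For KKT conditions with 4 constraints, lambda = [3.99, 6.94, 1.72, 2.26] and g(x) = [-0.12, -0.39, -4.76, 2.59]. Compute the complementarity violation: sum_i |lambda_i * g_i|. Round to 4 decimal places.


KKT complementary slackness check:
lambda_1 * g_1 = 3.99 * -0.12 = -0.4788
lambda_2 * g_2 = 6.94 * -0.39 = -2.7066
lambda_3 * g_3 = 1.72 * -4.76 = -8.1872
lambda_4 * g_4 = 2.26 * 2.59 = 5.8534
Total violation = 0.4788 + 2.7066 + 8.1872 + 5.8534 = 17.226


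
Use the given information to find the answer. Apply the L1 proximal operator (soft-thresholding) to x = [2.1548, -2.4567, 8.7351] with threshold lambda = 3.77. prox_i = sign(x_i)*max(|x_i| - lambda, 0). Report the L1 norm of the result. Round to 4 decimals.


Soft-thresholding with lambda = 3.77:
prox(2.1548) = sign(2.1548)*max(|2.1548| - 3.77, 0) = 0.0
prox(-2.4567) = sign(-2.4567)*max(|-2.4567| - 3.77, 0) = 0.0
prox(8.7351) = sign(8.7351)*max(|8.7351| - 3.77, 0) = 4.9651
prox(x) = [0.0, 0.0, 4.9651]
||prox(x)||_1 = 0.0 + 0.0 + 4.9651 = 4.9651


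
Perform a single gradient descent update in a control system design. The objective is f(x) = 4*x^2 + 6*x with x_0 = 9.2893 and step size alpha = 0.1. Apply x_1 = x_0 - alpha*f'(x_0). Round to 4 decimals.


We compute the gradient at x_0 and apply the update.
f'(x) = 8*x + 6
f'(9.2893) = 8*9.2893 + 6 = 80.3144
x_1 = 9.2893 - 0.1*80.3144 = 1.2579


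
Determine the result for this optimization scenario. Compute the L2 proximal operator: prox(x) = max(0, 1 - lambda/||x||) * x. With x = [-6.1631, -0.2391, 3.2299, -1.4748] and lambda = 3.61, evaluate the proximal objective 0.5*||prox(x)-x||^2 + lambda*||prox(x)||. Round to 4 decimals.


Step 1: Compute ||x||.
||x|| = 7.1168
Step 2: Compute scaling factor.
scale = max(0, 1 - 3.61/7.1168) = 0.4927
Step 3: prox(x) = [-3.0368, -0.1178, 1.5915, -0.7267]
||prox(x)|| = 3.5068
Step 4: Proximal objective.
0.5*||prox-x||^2 = 6.5161
lambda*||prox|| = 12.6595
Total = 19.1755


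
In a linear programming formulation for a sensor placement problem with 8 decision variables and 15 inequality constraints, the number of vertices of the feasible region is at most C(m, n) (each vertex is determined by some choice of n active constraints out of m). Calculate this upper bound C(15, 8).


Each vertex corresponds to some choice of n active constraints out of m, so the number of vertices is at most C(m, n) = m! / (n!(m-n)!).
m = 15, n = 8
Numerator: 15 * 14 * 13 * 12 * 11 * 10 * 9 * 8
Denominator: 8! = 40320
C(15, 8) = 6435


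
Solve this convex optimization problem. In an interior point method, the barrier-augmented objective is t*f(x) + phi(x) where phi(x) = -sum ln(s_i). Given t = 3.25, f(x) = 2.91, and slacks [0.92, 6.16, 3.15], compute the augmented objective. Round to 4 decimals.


Step 1: Compute log-barrier.
ln values: [-0.0834, 1.8181, 1.1474]
phi = -(-0.0834 + 1.8181 + 1.1474) = -2.8821
Step 2: Compute augmented objective.
t*f(x) = 3.25*2.91 = 9.4575
Total = 9.4575 - 2.8821 = 6.5754


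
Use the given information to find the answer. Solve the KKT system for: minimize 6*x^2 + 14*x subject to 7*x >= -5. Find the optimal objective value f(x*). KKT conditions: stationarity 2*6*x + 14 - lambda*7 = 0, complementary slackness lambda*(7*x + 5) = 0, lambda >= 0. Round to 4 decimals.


Step 1: Try lambda = 0 (constraint inactive).
x_unc = -14/(2*6) = -1.1667
Check: 7*-1.1667 = -8.1669 < -5 -- violated!
Step 2: Constraint must be active: 7*x = -5
x* = -5/7 = -0.7143 (rounded; the exact value -5/7 is used below)
lambda = (2*6*(-5/7) + 14)/7 = 0.7755
Step 3: Compute optimal value.
f(x*) = 6*(-5/7)^2 + 14*(-5/7) = -6.9388


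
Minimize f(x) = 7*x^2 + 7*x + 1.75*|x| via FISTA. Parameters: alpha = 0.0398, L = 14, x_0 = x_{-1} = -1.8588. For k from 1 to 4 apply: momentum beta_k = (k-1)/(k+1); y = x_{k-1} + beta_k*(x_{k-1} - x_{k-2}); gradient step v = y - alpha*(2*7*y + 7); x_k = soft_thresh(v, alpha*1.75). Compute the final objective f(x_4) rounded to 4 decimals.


FISTA on f(x) = 7*x^2 + 7*x + 1.75*|x|
L = 14, alpha = 0.0398
Iteration 1: beta = 0.0, y = -1.8588 + 0.0*(-1.8588 + 1.8588) = -1.8588
  grad(y) = -19.0232, v = y - alpha*grad = -1.1017
  prox(v) = soft_thresh(-1.1017, 0.0697) = -1.032
Iteration 2: beta = 0.3333, y = -1.032 + 0.3333*(-1.032 + 1.8588) = -0.7564
  grad(y) = -3.5901, v = y - alpha*grad = -0.6135
  prox(v) = soft_thresh(-0.6135, 0.0697) = -0.5439
Iteration 3: beta = 0.5, y = -0.5439 + 0.5*(-0.5439 + 1.032) = -0.2998
  grad(y) = 2.8023, v = y - alpha*grad = -0.4114
  prox(v) = soft_thresh(-0.4114, 0.0697) = -0.3417
Iteration 4: beta = 0.6, y = -0.3417 + 0.6*(-0.3417 + 0.5439) = -0.2204
  grad(y) = 3.9143, v = y - alpha*grad = -0.3762
  prox(v) = soft_thresh(-0.3762, 0.0697) = -0.3065
f(x_4) = 7*(-0.3065)^2 + 7*(-0.3065) + 1.75*|-0.3065| = -0.9516


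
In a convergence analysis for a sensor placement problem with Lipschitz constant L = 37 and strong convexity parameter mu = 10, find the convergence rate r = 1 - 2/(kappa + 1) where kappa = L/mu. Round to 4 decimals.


Step 1: Compute the condition number.
kappa = L/mu = 37/10 = 3.7
Step 2: Compute the convergence rate.
r = 1 - 2/(kappa + 1) = 1 - 2*mu/(L + mu) = (L - mu)/(L + mu) = 27/47 = 0.5745


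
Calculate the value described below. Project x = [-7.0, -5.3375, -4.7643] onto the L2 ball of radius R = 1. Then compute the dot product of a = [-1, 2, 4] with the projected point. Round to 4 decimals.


Step 1: Compute ||x|| (intermediates to 6 decimals).
||x|| = sqrt((-7.0)^2 + (-5.3375)^2 + (-4.7643)^2) = 10.009369
Step 2: Project.
Since ||x|| > R, scale = R/||x|| = 1/10.009369 = 0.099906, proj(x) = scale * x
proj(x) = [-0.699342, -0.533248, -0.475982]
Step 3: Dot product.
a^T * proj(x) = -1*(-0.699342) + 2*(-0.533248) + 4*(-0.475982) = -2.2711


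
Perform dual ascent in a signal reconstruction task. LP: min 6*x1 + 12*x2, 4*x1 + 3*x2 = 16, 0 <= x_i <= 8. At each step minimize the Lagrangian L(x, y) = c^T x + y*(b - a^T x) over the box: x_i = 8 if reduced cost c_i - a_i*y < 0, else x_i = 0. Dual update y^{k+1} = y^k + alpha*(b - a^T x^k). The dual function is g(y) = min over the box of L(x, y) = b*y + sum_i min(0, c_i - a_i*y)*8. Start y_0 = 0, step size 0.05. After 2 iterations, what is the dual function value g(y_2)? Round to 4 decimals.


Dual ascent for LP: min 6*x1 + 12*x2, 4*x1 + 3*x2 = 16, 0 <= x_i <= 8
Step 1: y^k = 0.0, reduced costs: (6.0, 12.0)
  x^k = (0.0, 0.0), subgradient = b - a^T x = 16.0
  y^{k+1} = 0.0 + 0.05*16.0 = 0.8
Step 2: y^k = 0.8, reduced costs: (2.8, 9.6)
  x^k = (0.0, 0.0), subgradient = b - a^T x = 16.0
  y^{k+1} = 0.8 + 0.05*16.0 = 1.6
Dual objective at y_2 = 1.6: reduced costs (-0.4, 7.2), box minimizer x = (8.0, 0.0)
g(y_2) = b*y + (c1 - a1*y)*x1 + (c2 - a2*y)*x2 = 16*1.6 + (-0.4)*8.0 + 7.2*0.0 = 25.6 - 3.2 + 0.0 = 22.4


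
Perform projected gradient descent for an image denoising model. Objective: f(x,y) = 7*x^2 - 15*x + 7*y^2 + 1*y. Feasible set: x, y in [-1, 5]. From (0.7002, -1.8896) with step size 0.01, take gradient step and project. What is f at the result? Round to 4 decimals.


Step 1: Compute gradient at (0.7002, -1.8896).
grad_x = 2*7*0.7002 - 15 = -5.1972
grad_y = 2*7*-1.8896 + 1 = -25.4544
Step 2: Gradient step.
x_raw = 0.7002 - 0.01*-5.1972 = 0.7522
y_raw = -1.8896 - 0.01*-25.4544 = -1.6351
Step 3: Project onto [-1, 5].
x_proj = clip(0.7522) = 0.7522
y_proj = clip(-1.6351) = -1.0
Step 4: Evaluate f.
f(0.7522, -1.0) = -1.3222


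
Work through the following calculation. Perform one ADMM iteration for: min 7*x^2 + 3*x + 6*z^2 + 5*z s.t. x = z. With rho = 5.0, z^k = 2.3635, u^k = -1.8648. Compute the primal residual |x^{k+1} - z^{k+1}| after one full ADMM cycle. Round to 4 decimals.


ADMM iteration with rho = 5.0, z^k = 2.3635, u^k = -1.8648
Step 1: x-update.
Minimize 7*x^2 + 3*x + (5.0/2)*(x - 2.3635 - 1.8648)^2
FOC: (2*7 + 5.0)*x = -3 + 5.0*(2.3635 + 1.8648)
x^{k+1} = 0.9548
Step 2: z-update.
Minimize 6*z^2 + 5*z + (5.0/2)*(0.9548 - z - 1.8648)^2
FOC: (2*6 + 5.0)*z = -5 + 5.0*(0.9548 - 1.8648)
z^{k+1} = -0.5618
Step 3: u-update.
u^{k+1} = -1.8648 + 0.9548 + 0.5618 = -0.3482
Step 4: Primal residual = |0.9548 + 0.5618| = 1.5166


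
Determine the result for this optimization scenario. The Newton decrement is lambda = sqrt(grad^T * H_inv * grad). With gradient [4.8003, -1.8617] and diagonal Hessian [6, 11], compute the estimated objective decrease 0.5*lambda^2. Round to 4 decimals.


Step 1: H is diagonal, so H^(-1) * g = [0.8001, -0.1692].
Step 2: g^T H^(-1) g = sum_i g_i^2 / H_ii
  = (4.8003)^2/6 + (-1.8617)^2/11
  = 3.8405 + 0.3151 = 4.1556
Step 3: Objective decrease = 0.5 * g^T H^(-1) g = 2.0778


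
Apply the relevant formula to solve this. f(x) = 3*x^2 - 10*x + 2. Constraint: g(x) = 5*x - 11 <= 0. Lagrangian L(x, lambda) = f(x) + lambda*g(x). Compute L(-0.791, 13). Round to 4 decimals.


Step 1: Evaluate f(x).
f(-0.791) = 3*(-0.791)^2 - 10*(-0.791) + 2 = 11.787
Step 2: Evaluate g(x).
g(-0.791) = 5*-0.791 - 11 = -14.955
Step 3: Compute Lagrangian.
L = 11.787 + 13*-14.955 = -182.628


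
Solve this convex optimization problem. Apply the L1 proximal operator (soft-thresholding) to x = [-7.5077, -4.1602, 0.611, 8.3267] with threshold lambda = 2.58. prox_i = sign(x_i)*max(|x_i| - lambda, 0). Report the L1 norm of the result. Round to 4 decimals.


Soft-thresholding with lambda = 2.58:
prox(-7.5077) = sign(-7.5077)*max(|-7.5077| - 2.58, 0) = -4.9277
prox(-4.1602) = sign(-4.1602)*max(|-4.1602| - 2.58, 0) = -1.5802
prox(0.611) = sign(0.611)*max(|0.611| - 2.58, 0) = 0.0
prox(8.3267) = sign(8.3267)*max(|8.3267| - 2.58, 0) = 5.7467
prox(x) = [-4.9277, -1.5802, 0.0, 5.7467]
||prox(x)||_1 = 4.9277 + 1.5802 + 0.0 + 5.7467 = 12.2546


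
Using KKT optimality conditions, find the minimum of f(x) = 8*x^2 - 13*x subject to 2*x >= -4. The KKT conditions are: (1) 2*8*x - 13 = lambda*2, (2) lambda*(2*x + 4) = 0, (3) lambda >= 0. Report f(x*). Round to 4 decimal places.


Step 1: Try lambda = 0 (constraint inactive).
Stationarity: 2*8*x - 13 = 0
x* = 13/(2*8) = 0.8125
Check constraint: 2*0.8125 = 1.625 >= -4 -- satisfied.
Step 2: Compute optimal value.
f(x*) = 8*0.8125^2 - 13*0.8125 = -5.2813


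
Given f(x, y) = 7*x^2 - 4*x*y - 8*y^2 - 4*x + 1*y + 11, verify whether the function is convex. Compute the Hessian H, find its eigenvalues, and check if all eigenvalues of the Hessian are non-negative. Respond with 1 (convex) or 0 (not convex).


The Hessian of f(x,y) = 7*x^2 - 4*x*y - 8*y^2 - 4*x + 1*y + 11 is:
H = [[14, -4], [-4, -16]]
Trace = 14 - 16 = -2
Determinant = 14*-16 - (-4)^2 = -240
Discriminant = (-2)^2 - 4*-240 = 964.0
Eigenvalues: lambda_1 = -16.5242, lambda_2 = 14.5242
The function is not convex.

0


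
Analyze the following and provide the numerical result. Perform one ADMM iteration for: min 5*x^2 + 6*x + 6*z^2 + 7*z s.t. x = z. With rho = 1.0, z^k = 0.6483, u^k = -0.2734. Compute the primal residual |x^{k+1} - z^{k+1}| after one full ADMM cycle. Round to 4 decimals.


ADMM iteration with rho = 1.0, z^k = 0.6483, u^k = -0.2734
Step 1: x-update.
Minimize 5*x^2 + 6*x + (1.0/2)*(x - 0.6483 - 0.2734)^2
FOC: (2*5 + 1.0)*x = -6 + 1.0*(0.6483 + 0.2734)
x^{k+1} = -0.4617
Step 2: z-update.
Minimize 6*z^2 + 7*z + (1.0/2)*(-0.4617 - z - 0.2734)^2
FOC: (2*6 + 1.0)*z = -7 + 1.0*(-0.4617 - 0.2734)
z^{k+1} = -0.595
Step 3: u-update.
u^{k+1} = -0.2734 - 0.4617 + 0.595 = -0.1401
Step 4: Primal residual = |-0.4617 + 0.595| = 0.1333


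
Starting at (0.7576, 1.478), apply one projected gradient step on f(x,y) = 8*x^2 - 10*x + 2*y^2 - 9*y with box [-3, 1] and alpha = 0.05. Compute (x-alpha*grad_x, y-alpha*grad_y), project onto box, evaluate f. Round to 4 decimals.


Step 1: Compute gradient at (0.7576, 1.478).
grad_x = 2*8*0.7576 - 10 = 2.1216
grad_y = 2*2*1.478 - 9 = -3.088
Step 2: Gradient step.
x_raw = 0.7576 - 0.05*2.1216 = 0.6515
y_raw = 1.478 - 0.05*-3.088 = 1.6324
Step 3: Project onto [-3, 1].
x_proj = clip(0.6515) = 0.6515
y_proj = clip(1.6324) = 1.0
Step 4: Evaluate f.
f(0.6515, 1.0) = -10.1194


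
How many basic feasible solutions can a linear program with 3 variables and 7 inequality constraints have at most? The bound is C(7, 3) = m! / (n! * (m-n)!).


Each vertex corresponds to some choice of n active constraints out of m, so the number of vertices is at most C(m, n) = m! / (n!(m-n)!).
m = 7, n = 3
Numerator: 7 * 6 * 5
Denominator: 3! = 6
C(7, 3) = 35


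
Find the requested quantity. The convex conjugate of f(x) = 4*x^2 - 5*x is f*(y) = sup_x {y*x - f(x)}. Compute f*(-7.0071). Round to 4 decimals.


f*(y) = sup_x {y*x - a*x^2 - b*x} = sup_x {(y-b)*x - a*x^2}
FOC: (y - b) - 2a*x = 0 => x* = (y - b)/(2a)
x* = (-7.0071 + 5)/(2*4) = -0.2509
f*(-7.0071) = (y-b)^2/(4a) = (-7.0071 + 5)^2/(4*4)
= 4.0285/16 = 0.2518


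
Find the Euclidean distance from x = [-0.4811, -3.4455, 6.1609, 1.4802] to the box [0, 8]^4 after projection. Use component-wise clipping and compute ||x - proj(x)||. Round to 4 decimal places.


Project each component onto [0, 8].
clip(-0.4811) = 0.0, clip(-3.4455) = 0.0, clip(6.1609) = 6.1609, clip(1.4802) = 1.4802
Projection = [0.0, 0.0, 6.1609, 1.4802]
Squared diffs: [0.2315, 11.8715, 0.0, 0.0]
Distance = sqrt(12.103) = 3.4789


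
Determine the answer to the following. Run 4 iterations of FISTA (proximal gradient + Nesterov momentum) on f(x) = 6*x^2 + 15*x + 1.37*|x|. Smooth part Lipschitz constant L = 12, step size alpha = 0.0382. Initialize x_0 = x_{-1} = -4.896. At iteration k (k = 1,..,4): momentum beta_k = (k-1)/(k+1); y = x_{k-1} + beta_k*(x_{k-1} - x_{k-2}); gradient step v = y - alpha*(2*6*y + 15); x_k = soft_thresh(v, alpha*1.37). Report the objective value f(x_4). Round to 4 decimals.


FISTA on f(x) = 6*x^2 + 15*x + 1.37*|x|
L = 12, alpha = 0.0382
Iteration 1: beta = 0.0, y = -4.896 + 0.0*(-4.896 + 4.896) = -4.896
  grad(y) = -43.752, v = y - alpha*grad = -3.2247
  prox(v) = soft_thresh(-3.2247, 0.0523) = -3.1723
Iteration 2: beta = 0.3333, y = -3.1723 + 0.3333*(-3.1723 + 4.896) = -2.5978
  grad(y) = -16.1734, v = y - alpha*grad = -1.98
  prox(v) = soft_thresh(-1.98, 0.0523) = -1.9276
Iteration 3: beta = 0.5, y = -1.9276 + 0.5*(-1.9276 + 3.1723) = -1.3053
  grad(y) = -0.6632, v = y - alpha*grad = -1.2799
  prox(v) = soft_thresh(-1.2799, 0.0523) = -1.2276
Iteration 4: beta = 0.6, y = -1.2276 + 0.6*(-1.2276 + 1.9276) = -0.8076
  grad(y) = 5.309, v = y - alpha*grad = -1.0104
  prox(v) = soft_thresh(-1.0104, 0.0523) = -0.9581
f(x_4) = 6*(-0.9581)^2 + 15*(-0.9581) + 1.37*|-0.9581| = -7.5511


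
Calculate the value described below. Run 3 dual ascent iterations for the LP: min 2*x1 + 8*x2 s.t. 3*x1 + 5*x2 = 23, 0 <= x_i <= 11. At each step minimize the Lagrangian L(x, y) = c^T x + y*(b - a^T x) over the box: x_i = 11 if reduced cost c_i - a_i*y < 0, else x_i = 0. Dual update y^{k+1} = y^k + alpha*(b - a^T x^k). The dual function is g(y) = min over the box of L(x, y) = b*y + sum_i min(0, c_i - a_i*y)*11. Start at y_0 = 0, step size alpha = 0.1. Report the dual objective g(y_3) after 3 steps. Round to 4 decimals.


Dual ascent for LP: min 2*x1 + 8*x2, 3*x1 + 5*x2 = 23, 0 <= x_i <= 11
Step 1: y^k = 0.0, reduced costs: (2.0, 8.0)
  x^k = (0.0, 0.0), subgradient = b - a^T x = 23.0
  y^{k+1} = 0.0 + 0.1*23.0 = 2.3
Step 2: y^k = 2.3, reduced costs: (-4.9, -3.5)
  x^k = (11.0, 11.0), subgradient = b - a^T x = -65.0
  y^{k+1} = 2.3 + 0.1*-65.0 = -4.2
Step 3: y^k = -4.2, reduced costs: (14.6, 29.0)
  x^k = (0.0, 0.0), subgradient = b - a^T x = 23.0
  y^{k+1} = -4.2 + 0.1*23.0 = -1.9
Dual objective at y_3 = -1.9: reduced costs (7.7, 17.5), box minimizer x = (0.0, 0.0)
g(y_3) = b*y + (c1 - a1*y)*x1 + (c2 - a2*y)*x2 = 23*(-1.9) + 7.7*0.0 + 17.5*0.0 = -43.7 + 0.0 + 0.0 = -43.7


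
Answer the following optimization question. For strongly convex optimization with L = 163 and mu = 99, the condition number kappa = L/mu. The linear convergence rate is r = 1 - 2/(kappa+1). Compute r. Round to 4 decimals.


Step 1: Compute the condition number.
kappa = L/mu = 163/99 = 1.6465
Step 2: Compute the convergence rate.
r = 1 - 2/(kappa + 1) = 1 - 2*mu/(L + mu) = (L - mu)/(L + mu) = 64/262 = 0.2443


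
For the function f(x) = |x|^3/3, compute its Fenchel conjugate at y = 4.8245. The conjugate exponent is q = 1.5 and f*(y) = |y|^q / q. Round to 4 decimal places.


The conjugate exponent q satisfies 1/p + 1/q = 1.
p = 3, so q = 3/(3 - 1) = 1.5
|y|^q = 4.8245^1.5 = 10.5969
f*(4.8245) = 10.5969 / 1.5 = 7.0646


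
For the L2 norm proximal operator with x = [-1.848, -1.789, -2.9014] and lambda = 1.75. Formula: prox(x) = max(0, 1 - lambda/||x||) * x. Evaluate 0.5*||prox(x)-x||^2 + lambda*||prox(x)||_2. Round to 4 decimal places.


Step 1: Compute ||x||.
||x|| = 3.8773
Step 2: Compute scaling factor.
scale = max(0, 1 - 1.75/3.8773) = 0.5487
Step 3: prox(x) = [-1.0139, -0.9816, -1.5919]
||prox(x)|| = 2.1273
Step 4: Proximal objective.
0.5*||prox-x||^2 = 1.5313
lambda*||prox|| = 3.7228
Total = 5.2541


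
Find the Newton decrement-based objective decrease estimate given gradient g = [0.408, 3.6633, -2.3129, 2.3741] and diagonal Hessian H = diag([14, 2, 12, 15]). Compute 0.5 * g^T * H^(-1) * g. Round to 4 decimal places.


Step 1: H is diagonal, so H^(-1) * g = [0.0291, 1.8317, -0.1927, 0.1583].
Step 2: g^T H^(-1) g = sum_i g_i^2 / H_ii
  = (0.408)^2/14 + (3.6633)^2/2 + (-2.3129)^2/12 + (2.3741)^2/15
  = 0.0119 + 6.7099 + 0.4458 + 0.3758 = 7.5433
Step 3: Objective decrease = 0.5 * g^T H^(-1) g = 3.7717


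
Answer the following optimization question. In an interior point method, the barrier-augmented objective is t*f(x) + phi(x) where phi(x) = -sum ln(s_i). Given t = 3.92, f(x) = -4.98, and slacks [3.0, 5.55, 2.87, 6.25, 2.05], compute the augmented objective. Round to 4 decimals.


Step 1: Compute log-barrier.
ln values: [1.0986, 1.7138, 1.0543, 1.8326, 0.7178]
phi = -(1.0986 + 1.7138 + 1.0543 + 1.8326 + 0.7178) = -6.4171
Step 2: Compute augmented objective.
t*f(x) = 3.92*-4.98 = -19.5216
Total = -19.5216 - 6.4171 = -25.9387


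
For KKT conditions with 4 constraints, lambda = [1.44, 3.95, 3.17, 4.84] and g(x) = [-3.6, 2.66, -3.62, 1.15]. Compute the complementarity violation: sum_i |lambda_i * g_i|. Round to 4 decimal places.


KKT complementary slackness check:
lambda_1 * g_1 = 1.44 * -3.6 = -5.184
lambda_2 * g_2 = 3.95 * 2.66 = 10.507
lambda_3 * g_3 = 3.17 * -3.62 = -11.4754
lambda_4 * g_4 = 4.84 * 1.15 = 5.566
Total violation = 5.184 + 10.507 + 11.4754 + 5.566 = 32.7324


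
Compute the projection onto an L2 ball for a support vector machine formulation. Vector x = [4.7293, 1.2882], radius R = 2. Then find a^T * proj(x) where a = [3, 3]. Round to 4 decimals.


Step 1: Compute ||x|| (intermediates to 6 decimals).
||x|| = sqrt(4.7293^2 + 1.2882^2) = 4.901606
Step 2: Project.
Since ||x|| > R, scale = R/||x|| = 2/4.901606 = 0.40803, proj(x) = scale * x
proj(x) = [1.929696, 0.525624]
Step 3: Dot product.
a^T * proj(x) = 3*1.929696 + 3*0.525624 = 7.366


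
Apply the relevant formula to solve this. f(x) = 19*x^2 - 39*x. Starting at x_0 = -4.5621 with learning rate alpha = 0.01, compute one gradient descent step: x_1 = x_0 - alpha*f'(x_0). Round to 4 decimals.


We compute the gradient at x_0 and apply the update.
f'(x) = 38*x - 39
f'(-4.5621) = 38*-4.5621 - 39 = -212.3598
x_1 = -4.5621 - 0.01*-212.3598 = -2.4385


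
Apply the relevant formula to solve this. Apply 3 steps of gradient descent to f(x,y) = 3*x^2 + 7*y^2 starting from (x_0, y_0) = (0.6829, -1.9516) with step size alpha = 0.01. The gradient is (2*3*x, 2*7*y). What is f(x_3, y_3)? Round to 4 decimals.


Gradient descent on f(x,y) = 3*x^2 + 7*y^2.
Starting point: (0.6829, -1.9516), alpha = 0.01
Step 1: grad_x = 2*3*0.6829 = 4.0974, grad_y = 2*7*-1.9516 = -27.3224
  x_1 = 0.6829 - 0.01*4.0974 = 0.6419
  y_1 = -1.9516 - 0.01*-27.3224 = -1.6784
Step 2: grad_x = 2*3*0.6419 = 3.8516, grad_y = 2*7*-1.6784 = -23.4973
  x_2 = 0.6419 - 0.01*3.8516 = 0.6034
  y_2 = -1.6784 - 0.01*-23.4973 = -1.4434
Step 3: grad_x = 2*3*0.6034 = 3.6205, grad_y = 2*7*-1.4434 = -20.2076
  x_3 = 0.6034 - 0.01*3.6205 = 0.5672
  y_3 = -1.4434 - 0.01*-20.2076 = -1.2413
f(0.5672, -1.2413) = 3*0.5672^2 + 7*(-1.2413)^2 = 11.7514
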